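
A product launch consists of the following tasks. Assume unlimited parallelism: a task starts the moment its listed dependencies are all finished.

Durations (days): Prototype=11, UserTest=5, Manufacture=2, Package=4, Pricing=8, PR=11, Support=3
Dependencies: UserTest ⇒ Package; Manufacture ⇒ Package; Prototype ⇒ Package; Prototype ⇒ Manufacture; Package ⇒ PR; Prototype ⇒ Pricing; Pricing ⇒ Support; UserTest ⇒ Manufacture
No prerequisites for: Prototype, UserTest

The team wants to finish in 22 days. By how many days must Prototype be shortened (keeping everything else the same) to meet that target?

Current finish: 28 days; target: 22.
Prototype is on every critical path, so each day cut from Prototype cuts the finish by one (this holds down to a finish of 22).
Need 28 − 22 = 6 days off Prototype → Prototype becomes 5 days, finish becomes 22.

6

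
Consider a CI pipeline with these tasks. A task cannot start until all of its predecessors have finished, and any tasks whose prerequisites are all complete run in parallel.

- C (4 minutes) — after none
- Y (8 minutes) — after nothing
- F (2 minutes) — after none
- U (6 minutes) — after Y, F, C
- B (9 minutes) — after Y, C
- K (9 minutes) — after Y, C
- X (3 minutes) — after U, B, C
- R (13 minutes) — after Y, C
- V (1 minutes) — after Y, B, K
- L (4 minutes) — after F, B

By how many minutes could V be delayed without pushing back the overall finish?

3

Critical path: Y→B→L = 8+9+4 = 21, so the finish is 21 minutes.
The longest chain containing V totals 18 minutes.
So V can slip 21 − 18 = 3 minutes.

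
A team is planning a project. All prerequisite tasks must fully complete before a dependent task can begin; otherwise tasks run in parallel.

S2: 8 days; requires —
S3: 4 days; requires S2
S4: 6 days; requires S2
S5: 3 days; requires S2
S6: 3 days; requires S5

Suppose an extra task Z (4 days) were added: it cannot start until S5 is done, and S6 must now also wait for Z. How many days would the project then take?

Originally the project takes 14 days.
With Z inserted, S6 now waits for max(S5, Z).
New critical path: S2→S5→Z→S6 = 8+3+4+3 = 18 ⇒ 18 days.

18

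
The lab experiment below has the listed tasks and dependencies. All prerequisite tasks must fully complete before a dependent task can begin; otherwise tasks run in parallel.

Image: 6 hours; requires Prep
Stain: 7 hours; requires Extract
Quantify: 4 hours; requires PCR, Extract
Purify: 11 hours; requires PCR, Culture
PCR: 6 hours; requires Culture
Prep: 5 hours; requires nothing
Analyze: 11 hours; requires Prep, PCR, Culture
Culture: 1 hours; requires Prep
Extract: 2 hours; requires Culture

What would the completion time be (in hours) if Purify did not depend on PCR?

23

Original critical path: Prep→Culture→PCR→Purify = 5+1+6+11 = 23 ⇒ 23 hours.
Without PCR→Purify, Purify's earliest start moves from 12 to 6.
After: Prep→Culture→PCR→Analyze = 5+1+6+11 = 23 → 23 hours.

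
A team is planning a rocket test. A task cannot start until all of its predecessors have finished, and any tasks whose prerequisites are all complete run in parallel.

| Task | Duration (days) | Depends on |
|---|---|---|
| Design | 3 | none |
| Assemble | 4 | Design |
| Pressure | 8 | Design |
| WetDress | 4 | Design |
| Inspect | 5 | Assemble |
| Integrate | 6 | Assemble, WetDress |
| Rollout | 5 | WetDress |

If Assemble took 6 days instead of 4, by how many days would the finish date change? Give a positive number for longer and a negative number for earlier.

Critical path before the change: Design→Assemble→Integrate = 3+4+6 = 13 giving 13 days.
Since Assemble is critical, the +2 change carries straight to that chain (now 15 days).
The critical path is still Design→Assemble→Integrate; finish is now 15 days.
Change in finish: 15 − 13 = +2 days.

2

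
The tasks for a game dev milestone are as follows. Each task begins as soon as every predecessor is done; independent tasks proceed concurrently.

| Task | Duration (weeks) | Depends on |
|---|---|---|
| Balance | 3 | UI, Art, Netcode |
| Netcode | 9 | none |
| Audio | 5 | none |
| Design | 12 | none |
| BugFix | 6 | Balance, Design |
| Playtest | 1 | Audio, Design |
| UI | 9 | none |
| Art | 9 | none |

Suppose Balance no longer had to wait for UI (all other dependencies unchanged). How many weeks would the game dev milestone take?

18

Before: longest chain Design→BugFix = 12+6 = 18, finish 18.
Dropping UI→Balance doesn't change Balance's earliest start (9); another predecessor still binds.
The longest chain is now Design→BugFix = 12+6 = 18, so the game dev milestone takes 18 weeks.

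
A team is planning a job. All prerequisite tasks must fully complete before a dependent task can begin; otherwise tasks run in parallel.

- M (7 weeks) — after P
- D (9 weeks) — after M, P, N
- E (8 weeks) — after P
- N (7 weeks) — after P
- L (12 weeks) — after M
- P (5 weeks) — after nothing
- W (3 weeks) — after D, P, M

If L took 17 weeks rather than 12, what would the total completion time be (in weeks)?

29

Actual critical path: P→M→L = 5+7+12 = 24 ⇒ 24 weeks.
L lies on that path, so at 17 weeks the path becomes 29 weeks.
The critical path is still P→M→L; finish is now 29 weeks.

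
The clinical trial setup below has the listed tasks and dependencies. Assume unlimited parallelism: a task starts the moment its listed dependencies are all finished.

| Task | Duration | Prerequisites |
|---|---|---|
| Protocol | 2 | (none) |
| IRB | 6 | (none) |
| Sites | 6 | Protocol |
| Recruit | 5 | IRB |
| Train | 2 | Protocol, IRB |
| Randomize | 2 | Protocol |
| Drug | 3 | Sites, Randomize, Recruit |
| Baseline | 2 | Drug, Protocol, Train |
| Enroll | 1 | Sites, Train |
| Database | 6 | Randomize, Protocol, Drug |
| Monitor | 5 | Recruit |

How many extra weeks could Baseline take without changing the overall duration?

4

Critical path: IRB→Recruit→Drug→Database = 6+5+3+6 = 20, so the finish is 20 weeks.
Longest path through Baseline: 16 weeks (earliest finish 16, latest finish 20).
Float = 20 − 16 = 4.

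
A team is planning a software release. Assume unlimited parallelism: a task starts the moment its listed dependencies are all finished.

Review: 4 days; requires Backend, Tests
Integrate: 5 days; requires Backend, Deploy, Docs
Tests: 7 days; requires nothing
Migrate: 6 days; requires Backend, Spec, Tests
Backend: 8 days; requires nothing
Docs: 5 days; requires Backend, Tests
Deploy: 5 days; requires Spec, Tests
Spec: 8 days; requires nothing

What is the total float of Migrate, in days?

4

Critical path: Spec→Deploy→Integrate = 8+5+5 = 18, so the finish is 18 days.
Longest path through Migrate: 14 days (earliest finish 14, latest finish 18).
So Migrate can slip 18 − 14 = 4 days.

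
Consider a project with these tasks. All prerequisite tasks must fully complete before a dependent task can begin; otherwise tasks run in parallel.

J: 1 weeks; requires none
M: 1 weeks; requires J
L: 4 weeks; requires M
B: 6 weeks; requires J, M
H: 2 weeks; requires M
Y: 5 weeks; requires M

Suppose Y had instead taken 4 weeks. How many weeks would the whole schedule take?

The binding path is J→M→B = 1+1+6 = 8; finish at 8 weeks.
Y is off the critical path — its longest chain is 7 weeks, giving 1 of slack.
That remains the longest chain; total 8 weeks.

8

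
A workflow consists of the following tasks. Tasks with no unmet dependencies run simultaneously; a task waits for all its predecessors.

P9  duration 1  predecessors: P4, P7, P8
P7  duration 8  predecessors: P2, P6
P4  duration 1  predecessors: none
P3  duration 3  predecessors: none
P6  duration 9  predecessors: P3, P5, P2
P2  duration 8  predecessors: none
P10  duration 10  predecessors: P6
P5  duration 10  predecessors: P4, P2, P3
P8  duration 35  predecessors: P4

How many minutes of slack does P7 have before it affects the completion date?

P2→P5→P6→P10 = 8+10+9+10 = 37 sets the makespan at 37 minutes.
Longest path through P7: 36 minutes (earliest finish 35, latest finish 36).
Slack of P7 = 28 − 27 = 1 minute.

1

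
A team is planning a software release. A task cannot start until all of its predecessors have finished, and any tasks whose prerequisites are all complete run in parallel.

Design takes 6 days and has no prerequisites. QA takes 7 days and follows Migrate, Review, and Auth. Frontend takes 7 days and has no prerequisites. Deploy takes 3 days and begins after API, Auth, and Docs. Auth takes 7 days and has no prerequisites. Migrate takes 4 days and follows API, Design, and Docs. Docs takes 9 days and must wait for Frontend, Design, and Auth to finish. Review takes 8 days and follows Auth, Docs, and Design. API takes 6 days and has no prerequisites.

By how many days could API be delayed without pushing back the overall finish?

Frontend→Docs→Review→QA = 7+9+8+7 = 31 sets the makespan at 31 days.
API finishes as early as 6 and must finish by 20.
So API can slip 20 − 6 = 14 days.

14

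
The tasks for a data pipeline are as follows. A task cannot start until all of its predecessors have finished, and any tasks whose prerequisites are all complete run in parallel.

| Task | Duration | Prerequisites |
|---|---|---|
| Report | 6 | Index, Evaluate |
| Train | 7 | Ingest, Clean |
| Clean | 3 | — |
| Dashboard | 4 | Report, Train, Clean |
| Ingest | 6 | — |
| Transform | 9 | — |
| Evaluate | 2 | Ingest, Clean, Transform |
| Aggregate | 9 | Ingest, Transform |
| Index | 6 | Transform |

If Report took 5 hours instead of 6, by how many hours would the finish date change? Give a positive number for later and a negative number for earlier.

-1

As given, the longest chain is Transform→Index→Report→Dashboard = 9+6+6+4 = 25, so the finish is 25 hours.
Report is on the critical path; changing it to 5 makes that path 24 hours.
The critical path is still Transform→Index→Report→Dashboard; finish is now 24 hours.
Change in finish: 24 − 25 = -1 hours.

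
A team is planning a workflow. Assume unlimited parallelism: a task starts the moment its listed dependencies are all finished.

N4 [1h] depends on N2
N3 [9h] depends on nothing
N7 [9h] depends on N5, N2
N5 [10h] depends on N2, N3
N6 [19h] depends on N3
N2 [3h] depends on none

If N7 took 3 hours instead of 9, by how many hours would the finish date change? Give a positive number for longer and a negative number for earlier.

The binding path is N3→N5→N7 = 9+10+9 = 28; finish at 28 hours.
N7 lies on that path, so at 3 hours the path becomes 22 hours.
The binding chain switches to N3→N6 = 9+19 = 28; finish 28 hours.
Change in finish: 28 − 28 = +0 hours.

0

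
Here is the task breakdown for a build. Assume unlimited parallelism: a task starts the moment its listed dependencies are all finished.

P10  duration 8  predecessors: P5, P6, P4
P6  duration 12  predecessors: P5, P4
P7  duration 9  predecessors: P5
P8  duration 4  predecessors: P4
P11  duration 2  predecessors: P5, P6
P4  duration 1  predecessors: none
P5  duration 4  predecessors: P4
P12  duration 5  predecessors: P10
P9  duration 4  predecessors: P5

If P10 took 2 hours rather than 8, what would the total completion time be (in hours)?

Critical path before the change: P4→P5→P6→P10→P12 = 1+4+12+8+5 = 30 giving 30 hours.
P10 is on the critical path; changing it to 2 makes that path 24 hours.
That remains the longest chain; total 24 hours.

24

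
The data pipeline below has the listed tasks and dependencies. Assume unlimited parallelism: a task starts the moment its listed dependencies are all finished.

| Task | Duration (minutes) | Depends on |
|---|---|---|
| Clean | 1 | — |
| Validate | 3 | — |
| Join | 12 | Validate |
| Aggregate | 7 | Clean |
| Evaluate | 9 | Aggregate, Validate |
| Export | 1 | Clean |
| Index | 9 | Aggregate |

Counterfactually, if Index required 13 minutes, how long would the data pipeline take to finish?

The binding path is Clean→Aggregate→Index = 1+7+9 = 17; finish at 17 minutes.
Index lies on that path, so at 13 minutes the path becomes 21 minutes.
No other chain overtakes it, so the finish is 21 minutes.

21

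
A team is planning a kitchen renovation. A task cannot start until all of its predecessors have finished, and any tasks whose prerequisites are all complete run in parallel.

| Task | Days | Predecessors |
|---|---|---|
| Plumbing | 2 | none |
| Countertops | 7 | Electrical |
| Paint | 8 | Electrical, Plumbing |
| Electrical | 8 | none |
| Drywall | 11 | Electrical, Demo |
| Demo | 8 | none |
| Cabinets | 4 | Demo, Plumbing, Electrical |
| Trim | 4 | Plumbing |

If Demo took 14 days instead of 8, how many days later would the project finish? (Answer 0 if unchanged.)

As given, the longest chain is Demo→Drywall = 8+11 = 19, so the finish is 19 days.
Demo is on the critical path; changing it to 14 makes that path 25 days.
No other chain overtakes it, so the finish is 25 days.
Change in finish: 25 − 19 = +6 days.

6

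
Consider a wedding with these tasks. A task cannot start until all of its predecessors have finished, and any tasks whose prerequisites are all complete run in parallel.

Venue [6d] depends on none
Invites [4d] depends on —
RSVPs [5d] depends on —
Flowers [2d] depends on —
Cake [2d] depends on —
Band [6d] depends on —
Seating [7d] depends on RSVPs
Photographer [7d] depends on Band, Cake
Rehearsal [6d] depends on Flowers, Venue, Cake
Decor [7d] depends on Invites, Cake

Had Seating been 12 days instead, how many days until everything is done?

17

As given, the longest chain is Band→Photographer = 6+7 = 13, so the finish is 13 days.
Seating is off the critical path — its longest chain is 12 days, giving 1 of slack.
The binding chain switches to RSVPs→Seating = 5+12 = 17; finish 17 days.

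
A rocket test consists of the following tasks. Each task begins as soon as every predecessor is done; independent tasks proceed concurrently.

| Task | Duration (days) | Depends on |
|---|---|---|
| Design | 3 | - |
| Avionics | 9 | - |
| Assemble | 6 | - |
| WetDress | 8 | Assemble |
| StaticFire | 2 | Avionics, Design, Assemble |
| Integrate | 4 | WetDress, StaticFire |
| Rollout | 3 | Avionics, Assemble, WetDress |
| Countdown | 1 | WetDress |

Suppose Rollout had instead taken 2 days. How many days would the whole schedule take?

18

Baseline: Assemble→WetDress→Integrate = 6+8+4 = 18 → 18 days.
Rollout has 1 day of float (longest path through it is 17).
No other chain overtakes it, so the finish is 18 days.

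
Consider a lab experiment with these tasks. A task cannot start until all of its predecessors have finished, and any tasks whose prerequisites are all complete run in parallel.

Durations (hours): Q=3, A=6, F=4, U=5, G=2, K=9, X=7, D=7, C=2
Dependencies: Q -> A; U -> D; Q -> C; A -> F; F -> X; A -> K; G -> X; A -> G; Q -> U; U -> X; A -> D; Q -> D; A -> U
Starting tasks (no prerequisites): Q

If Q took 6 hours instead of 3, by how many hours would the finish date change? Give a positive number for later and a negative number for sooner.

The binding path is Q→A→U→X = 3+6+5+7 = 21; finish at 21 hours.
Q lies on that path, so at 6 hours the path becomes 24 hours.
That remains the longest chain; total 24 hours.
Change in finish: 24 − 21 = +3 hours.

3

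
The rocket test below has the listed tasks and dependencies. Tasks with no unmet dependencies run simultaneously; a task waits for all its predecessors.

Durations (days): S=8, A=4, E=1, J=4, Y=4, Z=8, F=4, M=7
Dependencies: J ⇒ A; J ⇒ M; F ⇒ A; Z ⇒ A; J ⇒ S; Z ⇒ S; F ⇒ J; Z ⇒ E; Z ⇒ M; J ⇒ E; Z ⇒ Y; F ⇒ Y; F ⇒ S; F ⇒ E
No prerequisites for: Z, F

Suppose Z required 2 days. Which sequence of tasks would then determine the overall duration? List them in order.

Baseline: Z→S = 8+8 = 16 → 16 days.
Z is on the critical path; changing it to 2 makes that path 10 days.
New critical path: F→J→S = 4+4+8 = 16 ⇒ 16 days.

F, J, S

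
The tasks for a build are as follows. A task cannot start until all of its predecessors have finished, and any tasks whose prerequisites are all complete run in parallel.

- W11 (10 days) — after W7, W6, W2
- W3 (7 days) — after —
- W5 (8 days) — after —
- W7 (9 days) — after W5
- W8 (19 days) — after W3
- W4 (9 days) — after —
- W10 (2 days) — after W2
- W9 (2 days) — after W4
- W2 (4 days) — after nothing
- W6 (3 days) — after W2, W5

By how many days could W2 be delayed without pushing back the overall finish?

10

The longest chain is W5→W7→W11 = 8+9+10 = 27; overall finish 27 days.
The longest chain containing W2 totals 17 days.
So W2 can slip 14 − 4 = 10 days.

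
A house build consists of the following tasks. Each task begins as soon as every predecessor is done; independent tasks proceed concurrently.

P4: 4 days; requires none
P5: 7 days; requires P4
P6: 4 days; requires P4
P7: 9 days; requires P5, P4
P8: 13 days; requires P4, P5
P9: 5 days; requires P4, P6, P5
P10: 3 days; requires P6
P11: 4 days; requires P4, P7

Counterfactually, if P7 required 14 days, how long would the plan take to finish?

Actual critical path: P4→P5→P7→P11 = 4+7+9+4 = 24 ⇒ 24 days.
P7 is on the critical path; changing it to 14 makes that path 29 days.
The critical path is still P4→P5→P7→P11; finish is now 29 days.

29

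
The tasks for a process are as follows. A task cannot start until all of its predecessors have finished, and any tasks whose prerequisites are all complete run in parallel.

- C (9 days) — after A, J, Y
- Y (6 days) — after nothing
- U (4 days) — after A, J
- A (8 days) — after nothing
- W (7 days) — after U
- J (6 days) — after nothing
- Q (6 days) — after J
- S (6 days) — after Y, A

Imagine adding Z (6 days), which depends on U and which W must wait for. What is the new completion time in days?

Originally the schedule takes 19 days.
With Z inserted, W now waits for max(U, Z).
New critical path: A→U→Z→W = 8+4+6+7 = 25 ⇒ 25 days.

25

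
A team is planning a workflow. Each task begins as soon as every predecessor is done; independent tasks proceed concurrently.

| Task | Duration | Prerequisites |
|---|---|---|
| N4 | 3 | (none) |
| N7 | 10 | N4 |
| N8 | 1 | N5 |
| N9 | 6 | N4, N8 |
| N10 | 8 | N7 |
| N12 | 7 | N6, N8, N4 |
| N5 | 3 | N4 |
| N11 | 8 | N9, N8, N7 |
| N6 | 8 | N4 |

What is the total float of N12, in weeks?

3

Critical path: N4→N5→N8→N9→N11 = 3+3+1+6+8 = 21, so the finish is 21 weeks.
The longest chain containing N12 totals 18 weeks.
Float = 21 − 18 = 3.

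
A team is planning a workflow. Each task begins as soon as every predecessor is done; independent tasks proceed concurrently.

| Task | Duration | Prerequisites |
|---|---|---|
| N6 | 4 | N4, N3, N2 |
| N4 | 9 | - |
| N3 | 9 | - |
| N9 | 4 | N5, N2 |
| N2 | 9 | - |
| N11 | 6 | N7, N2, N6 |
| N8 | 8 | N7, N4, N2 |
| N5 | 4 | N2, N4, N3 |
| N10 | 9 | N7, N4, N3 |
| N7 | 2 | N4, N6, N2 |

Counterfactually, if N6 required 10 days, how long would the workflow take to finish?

Critical path before the change: N2→N6→N7→N10 = 9+4+2+9 = 24 giving 24 days.
Since N6 is critical, the +6 change carries straight to that chain (now 30 days).
The critical path is still N2→N6→N7→N10; finish is now 30 days.

30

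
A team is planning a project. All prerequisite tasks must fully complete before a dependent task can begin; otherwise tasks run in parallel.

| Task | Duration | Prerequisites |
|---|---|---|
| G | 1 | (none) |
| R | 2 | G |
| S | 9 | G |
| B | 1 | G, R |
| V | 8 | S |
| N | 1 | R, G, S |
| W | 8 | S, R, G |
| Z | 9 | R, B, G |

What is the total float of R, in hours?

The longest chain is G→S→V = 1+9+8 = 18; overall finish 18 hours.
The longest chain containing R totals 13 hours.
So R can slip 8 − 3 = 5 hours.

5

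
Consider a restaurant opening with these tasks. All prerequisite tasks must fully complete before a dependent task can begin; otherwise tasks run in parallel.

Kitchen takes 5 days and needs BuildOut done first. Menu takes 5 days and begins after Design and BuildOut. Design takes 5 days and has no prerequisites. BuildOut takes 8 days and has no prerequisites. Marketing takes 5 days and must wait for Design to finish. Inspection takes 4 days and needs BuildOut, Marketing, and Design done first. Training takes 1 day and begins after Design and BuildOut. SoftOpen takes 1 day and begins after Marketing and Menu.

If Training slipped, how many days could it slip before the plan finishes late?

The longest chain is Design→Marketing→Inspection = 5+5+4 = 14; overall finish 14 days.
The longest chain containing Training totals 9 days.
So Training can slip 14 − 9 = 5 days.

5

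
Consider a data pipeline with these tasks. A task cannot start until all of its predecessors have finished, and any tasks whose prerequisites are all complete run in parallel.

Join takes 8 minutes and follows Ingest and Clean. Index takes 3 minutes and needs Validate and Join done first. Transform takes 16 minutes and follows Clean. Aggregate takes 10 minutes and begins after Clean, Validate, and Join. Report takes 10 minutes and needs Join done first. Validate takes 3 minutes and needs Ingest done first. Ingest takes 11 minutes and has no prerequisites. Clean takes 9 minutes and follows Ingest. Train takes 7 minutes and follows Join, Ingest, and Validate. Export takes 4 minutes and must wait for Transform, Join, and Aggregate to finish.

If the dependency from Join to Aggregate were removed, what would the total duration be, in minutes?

40

Before: longest chain Ingest→Clean→Join→Aggregate→Export = 11+9+8+10+4 = 42, finish 42.
Without Join→Aggregate, Aggregate's earliest start moves from 28 to 20.
After: Ingest→Clean→Transform→Export = 11+9+16+4 = 40 → 40 minutes.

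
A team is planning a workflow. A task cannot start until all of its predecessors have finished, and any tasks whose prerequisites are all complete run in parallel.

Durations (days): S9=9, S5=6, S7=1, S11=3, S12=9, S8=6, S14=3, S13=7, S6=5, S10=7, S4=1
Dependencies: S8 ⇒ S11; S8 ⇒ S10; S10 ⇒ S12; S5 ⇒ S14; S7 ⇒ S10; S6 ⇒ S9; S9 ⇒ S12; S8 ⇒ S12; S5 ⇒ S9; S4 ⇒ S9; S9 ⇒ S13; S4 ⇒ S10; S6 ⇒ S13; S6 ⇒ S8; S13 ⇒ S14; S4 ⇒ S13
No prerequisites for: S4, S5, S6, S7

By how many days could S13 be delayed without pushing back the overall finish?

2

Critical path: S6→S8→S10→S12 = 5+6+7+9 = 27, so the finish is 27 days.
S13 finishes as early as 22 and must finish by 24.
Slack of S13 = 17 − 15 = 2 days.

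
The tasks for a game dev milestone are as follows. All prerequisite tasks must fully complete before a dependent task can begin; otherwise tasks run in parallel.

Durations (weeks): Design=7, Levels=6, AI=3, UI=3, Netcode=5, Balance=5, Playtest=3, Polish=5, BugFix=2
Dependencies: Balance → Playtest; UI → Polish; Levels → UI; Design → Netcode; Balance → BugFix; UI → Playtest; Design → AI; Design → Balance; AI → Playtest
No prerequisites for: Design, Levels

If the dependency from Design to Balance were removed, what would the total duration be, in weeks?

14

Original critical path: Design→Balance→Playtest = 7+5+3 = 15 ⇒ 15 weeks.
Without Design→Balance, Balance's earliest start moves from 7 to 0.
After: Levels→UI→Polish = 6+3+5 = 14 → 14 weeks.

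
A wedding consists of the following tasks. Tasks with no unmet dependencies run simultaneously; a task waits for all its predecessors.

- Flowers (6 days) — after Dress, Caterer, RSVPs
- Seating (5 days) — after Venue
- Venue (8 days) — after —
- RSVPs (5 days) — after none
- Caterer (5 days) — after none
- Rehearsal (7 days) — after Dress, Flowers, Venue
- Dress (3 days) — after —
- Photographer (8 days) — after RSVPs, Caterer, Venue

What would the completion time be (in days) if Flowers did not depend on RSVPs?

18

Before: longest chain Caterer→Flowers→Rehearsal = 5+6+7 = 18, finish 18.
Dropping RSVPs→Flowers doesn't change Flowers's earliest start (5); another predecessor still binds.
The longest chain is now Caterer→Flowers→Rehearsal = 5+6+7 = 18, so the wedding takes 18 days.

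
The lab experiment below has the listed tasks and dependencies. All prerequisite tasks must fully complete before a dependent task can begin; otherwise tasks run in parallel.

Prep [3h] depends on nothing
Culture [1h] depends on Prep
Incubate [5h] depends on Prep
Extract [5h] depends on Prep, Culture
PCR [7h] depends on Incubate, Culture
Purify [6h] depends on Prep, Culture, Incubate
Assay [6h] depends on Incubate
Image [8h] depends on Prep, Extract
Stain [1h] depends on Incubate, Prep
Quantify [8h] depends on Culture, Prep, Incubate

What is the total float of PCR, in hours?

2

Critical path: Prep→Culture→Extract→Image = 3+1+5+8 = 17, so the finish is 17 hours.
The longest chain containing PCR totals 15 hours.
So PCR can slip 17 − 15 = 2 hours.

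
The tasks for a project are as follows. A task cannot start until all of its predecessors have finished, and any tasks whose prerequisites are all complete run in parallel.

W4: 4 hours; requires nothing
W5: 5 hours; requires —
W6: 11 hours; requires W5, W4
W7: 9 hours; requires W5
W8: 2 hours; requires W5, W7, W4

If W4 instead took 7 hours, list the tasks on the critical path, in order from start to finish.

W4, W6

Baseline: W5→W6 = 5+11 = 16 → 16 hours.
The longest path through W4 is only 15 hours, so W4 has float 1.
Now W4→W6 = 7+11 = 18 is longest, so the finish becomes 18 hours.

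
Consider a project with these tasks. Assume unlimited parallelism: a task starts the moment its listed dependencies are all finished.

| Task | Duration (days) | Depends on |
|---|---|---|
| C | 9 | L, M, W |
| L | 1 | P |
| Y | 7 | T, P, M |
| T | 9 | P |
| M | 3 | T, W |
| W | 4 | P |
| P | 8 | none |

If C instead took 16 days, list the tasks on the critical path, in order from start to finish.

Critical path before the change: P→T→M→C = 8+9+3+9 = 29 giving 29 days.
C lies on that path, so at 16 days the path becomes 36 days.
That remains the longest chain; total 36 days.

P, T, M, C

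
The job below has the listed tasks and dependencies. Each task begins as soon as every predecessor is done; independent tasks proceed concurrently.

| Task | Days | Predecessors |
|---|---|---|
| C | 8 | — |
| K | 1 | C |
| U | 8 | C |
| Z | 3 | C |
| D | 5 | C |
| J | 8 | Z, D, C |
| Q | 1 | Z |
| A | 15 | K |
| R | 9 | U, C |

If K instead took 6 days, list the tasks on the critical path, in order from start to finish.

C, K, A

Critical path before the change: C→U→R = 8+8+9 = 25 giving 25 days.
The longest path through K is only 24 days, so K has float 1.
Now C→K→A = 8+6+15 = 29 is longest, so the finish becomes 29 days.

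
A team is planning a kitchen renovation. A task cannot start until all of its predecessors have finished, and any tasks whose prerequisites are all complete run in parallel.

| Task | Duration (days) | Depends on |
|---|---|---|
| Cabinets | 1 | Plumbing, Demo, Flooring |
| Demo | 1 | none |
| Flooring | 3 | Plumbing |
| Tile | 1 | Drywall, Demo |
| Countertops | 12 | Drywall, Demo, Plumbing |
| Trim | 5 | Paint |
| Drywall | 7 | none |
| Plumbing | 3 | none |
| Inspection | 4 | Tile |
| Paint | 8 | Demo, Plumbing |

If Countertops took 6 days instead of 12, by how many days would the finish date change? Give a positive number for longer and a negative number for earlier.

-3

The binding path is Drywall→Countertops = 7+12 = 19; finish at 19 days.
Countertops lies on that path, so at 6 days the path becomes 13 days.
New critical path: Plumbing→Paint→Trim = 3+8+5 = 16 ⇒ 16 days.
Change in finish: 16 − 19 = -3 days.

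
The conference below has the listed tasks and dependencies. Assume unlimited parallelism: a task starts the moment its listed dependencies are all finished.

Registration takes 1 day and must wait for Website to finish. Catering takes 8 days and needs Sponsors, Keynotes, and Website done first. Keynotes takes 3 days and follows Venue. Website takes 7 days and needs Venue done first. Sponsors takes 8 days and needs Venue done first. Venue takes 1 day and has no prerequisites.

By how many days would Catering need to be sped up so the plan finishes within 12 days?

5

Current finish: 17 days; target: 12.
Catering is on every critical path, so each day cut from Catering cuts the finish by one (this holds down to a finish of 10).
Need 17 − 12 = 5 days off Catering → Catering becomes 3 days, finish becomes 12.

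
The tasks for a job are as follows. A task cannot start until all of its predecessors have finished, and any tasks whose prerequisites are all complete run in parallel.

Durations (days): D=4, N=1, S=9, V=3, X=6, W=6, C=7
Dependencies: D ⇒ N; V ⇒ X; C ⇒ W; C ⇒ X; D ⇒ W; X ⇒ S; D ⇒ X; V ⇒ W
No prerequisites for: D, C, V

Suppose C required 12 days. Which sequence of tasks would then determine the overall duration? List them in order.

C, X, S

As given, the longest chain is C→X→S = 7+6+9 = 22, so the finish is 22 days.
C is on the critical path; changing it to 12 makes that path 27 days.
That remains the longest chain; total 27 days.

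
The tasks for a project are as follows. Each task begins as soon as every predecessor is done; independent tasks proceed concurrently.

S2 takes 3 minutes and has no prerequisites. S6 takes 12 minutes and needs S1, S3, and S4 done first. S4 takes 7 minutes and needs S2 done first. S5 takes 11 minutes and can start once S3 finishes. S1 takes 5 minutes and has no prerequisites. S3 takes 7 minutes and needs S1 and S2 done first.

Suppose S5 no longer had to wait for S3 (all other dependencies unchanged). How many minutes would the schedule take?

Original critical path: S1→S3→S6 = 5+7+12 = 24 ⇒ 24 minutes.
Without S3→S5, S5's earliest start moves from 12 to 0.
The longest chain is now S1→S3→S6 = 5+7+12 = 24, so the schedule takes 24 minutes.

24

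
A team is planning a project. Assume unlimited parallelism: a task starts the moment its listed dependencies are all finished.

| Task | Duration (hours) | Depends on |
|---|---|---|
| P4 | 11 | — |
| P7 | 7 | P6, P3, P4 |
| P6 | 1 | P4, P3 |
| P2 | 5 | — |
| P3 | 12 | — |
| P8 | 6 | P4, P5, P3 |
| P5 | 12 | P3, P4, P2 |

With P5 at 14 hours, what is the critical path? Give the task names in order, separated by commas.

P3, P5, P8

Critical path before the change: P3→P5→P8 = 12+12+6 = 30 giving 30 hours.
Since P5 is critical, the +2 change carries straight to that chain (now 32 hours).
No other chain overtakes it, so the finish is 32 hours.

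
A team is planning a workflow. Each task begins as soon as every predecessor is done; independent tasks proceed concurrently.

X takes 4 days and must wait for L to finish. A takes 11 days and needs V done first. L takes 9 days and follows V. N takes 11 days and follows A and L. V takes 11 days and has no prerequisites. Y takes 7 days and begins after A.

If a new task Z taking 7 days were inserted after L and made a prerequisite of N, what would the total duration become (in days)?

Originally the job takes 33 days.
With Z inserted, N now waits for max(A, L, Z).
New critical path: V→L→Z→N = 11+9+7+11 = 38 ⇒ 38 days.

38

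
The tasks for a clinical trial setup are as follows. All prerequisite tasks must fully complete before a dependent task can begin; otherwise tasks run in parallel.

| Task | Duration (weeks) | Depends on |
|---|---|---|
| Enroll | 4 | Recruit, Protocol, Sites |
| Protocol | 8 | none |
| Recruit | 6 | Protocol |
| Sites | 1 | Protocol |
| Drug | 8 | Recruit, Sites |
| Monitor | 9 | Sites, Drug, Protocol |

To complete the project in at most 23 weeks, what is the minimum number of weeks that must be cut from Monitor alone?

Current finish: 31 weeks; target: 23.
Monitor is on every critical path, so each week cut from Monitor cuts the finish by one (this holds down to a finish of 23).
Need 31 − 23 = 8 weeks off Monitor → Monitor becomes 1 week, finish becomes 23.

8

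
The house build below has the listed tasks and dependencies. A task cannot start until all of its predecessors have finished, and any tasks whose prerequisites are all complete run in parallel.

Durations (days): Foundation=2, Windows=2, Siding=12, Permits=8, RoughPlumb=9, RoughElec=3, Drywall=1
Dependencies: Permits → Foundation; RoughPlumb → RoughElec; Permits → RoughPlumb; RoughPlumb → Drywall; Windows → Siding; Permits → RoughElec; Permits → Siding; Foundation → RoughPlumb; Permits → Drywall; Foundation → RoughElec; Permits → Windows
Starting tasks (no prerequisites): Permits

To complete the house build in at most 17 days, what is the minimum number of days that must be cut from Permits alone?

5

Current finish: 22 days; target: 17.
Permits is on every critical path, so each day cut from Permits cuts the finish by one (this holds down to a finish of 15).
Need 22 − 17 = 5 days off Permits → Permits becomes 3 days, finish becomes 17.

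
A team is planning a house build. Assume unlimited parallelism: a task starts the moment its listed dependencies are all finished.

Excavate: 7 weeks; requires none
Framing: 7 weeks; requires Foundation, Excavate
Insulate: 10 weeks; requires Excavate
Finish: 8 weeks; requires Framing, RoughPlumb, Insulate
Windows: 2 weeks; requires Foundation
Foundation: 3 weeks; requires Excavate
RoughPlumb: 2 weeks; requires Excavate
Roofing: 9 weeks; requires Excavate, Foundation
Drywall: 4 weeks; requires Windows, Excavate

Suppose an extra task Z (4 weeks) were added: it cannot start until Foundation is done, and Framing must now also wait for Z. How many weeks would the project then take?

Originally the project takes 25 weeks.
With Z inserted, Framing now waits for max(Foundation, Excavate, Z).
New critical path: Excavate→Foundation→Z→Framing→Finish = 7+3+4+7+8 = 29 ⇒ 29 weeks.

29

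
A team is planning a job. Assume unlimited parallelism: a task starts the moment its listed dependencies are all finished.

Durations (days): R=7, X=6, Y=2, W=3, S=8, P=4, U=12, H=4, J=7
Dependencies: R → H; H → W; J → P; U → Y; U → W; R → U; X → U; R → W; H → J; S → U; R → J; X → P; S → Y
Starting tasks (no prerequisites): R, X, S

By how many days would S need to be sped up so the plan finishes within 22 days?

Current finish: 23 days; target: 22.
S is on every critical path, so each day cut from S cuts the finish by one (this holds down to a finish of 22).
Need 23 − 22 = 1 day off S → S becomes 7 days, finish becomes 22.

1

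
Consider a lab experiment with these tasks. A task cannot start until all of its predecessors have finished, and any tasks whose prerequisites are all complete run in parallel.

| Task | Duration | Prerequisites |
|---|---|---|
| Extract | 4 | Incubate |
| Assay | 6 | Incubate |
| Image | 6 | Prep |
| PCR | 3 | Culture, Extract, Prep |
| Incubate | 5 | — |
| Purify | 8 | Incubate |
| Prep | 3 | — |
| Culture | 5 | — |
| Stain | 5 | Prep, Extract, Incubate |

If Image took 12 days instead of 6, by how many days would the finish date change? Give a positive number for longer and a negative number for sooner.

Baseline: Incubate→Extract→Stain = 5+4+5 = 14 → 14 days.
Image is off the critical path — its longest chain is 9 days, giving 5 of slack.
New critical path: Prep→Image = 3+12 = 15 ⇒ 15 days.
Change in finish: 15 − 14 = +1 days.

1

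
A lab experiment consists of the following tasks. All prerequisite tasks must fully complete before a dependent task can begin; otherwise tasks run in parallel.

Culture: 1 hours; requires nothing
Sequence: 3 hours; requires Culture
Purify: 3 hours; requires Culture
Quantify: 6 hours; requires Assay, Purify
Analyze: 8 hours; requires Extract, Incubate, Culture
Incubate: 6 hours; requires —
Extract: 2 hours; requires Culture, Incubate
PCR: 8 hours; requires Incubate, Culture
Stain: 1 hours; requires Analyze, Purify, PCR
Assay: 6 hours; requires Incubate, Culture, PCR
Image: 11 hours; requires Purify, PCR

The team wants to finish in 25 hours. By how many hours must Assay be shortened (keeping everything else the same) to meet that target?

1

Current finish: 26 hours; target: 25.
Assay is on every critical path, so each hour cut from Assay cuts the finish by one (this holds down to a finish of 25).
Need 26 − 25 = 1 hour off Assay → Assay becomes 5 hours, finish becomes 25.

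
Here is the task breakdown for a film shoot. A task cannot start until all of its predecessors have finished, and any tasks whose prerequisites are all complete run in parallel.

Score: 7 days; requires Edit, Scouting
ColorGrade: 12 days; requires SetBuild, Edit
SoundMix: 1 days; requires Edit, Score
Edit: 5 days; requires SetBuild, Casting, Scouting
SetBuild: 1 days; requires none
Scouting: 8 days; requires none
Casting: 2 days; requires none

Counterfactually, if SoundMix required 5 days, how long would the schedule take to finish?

25

Baseline: Scouting→Edit→ColorGrade = 8+5+12 = 25 → 25 days.
The longest path through SoundMix is only 21 days, so SoundMix has float 4.
New critical path: Scouting→Edit→Score→SoundMix = 8+5+7+5 = 25 ⇒ 25 days.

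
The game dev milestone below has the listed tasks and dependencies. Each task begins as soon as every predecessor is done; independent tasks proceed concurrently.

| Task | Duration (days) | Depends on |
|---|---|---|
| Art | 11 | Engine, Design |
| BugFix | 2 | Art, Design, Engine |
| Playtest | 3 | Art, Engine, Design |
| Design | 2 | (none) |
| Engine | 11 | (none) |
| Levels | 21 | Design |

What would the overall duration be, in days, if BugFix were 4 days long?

26

Baseline: Engine→Art→Playtest = 11+11+3 = 25 → 25 days.
BugFix has 1 day of float (longest path through it is 24).
Now Engine→Art→BugFix = 11+11+4 = 26 is longest, so the finish becomes 26 days.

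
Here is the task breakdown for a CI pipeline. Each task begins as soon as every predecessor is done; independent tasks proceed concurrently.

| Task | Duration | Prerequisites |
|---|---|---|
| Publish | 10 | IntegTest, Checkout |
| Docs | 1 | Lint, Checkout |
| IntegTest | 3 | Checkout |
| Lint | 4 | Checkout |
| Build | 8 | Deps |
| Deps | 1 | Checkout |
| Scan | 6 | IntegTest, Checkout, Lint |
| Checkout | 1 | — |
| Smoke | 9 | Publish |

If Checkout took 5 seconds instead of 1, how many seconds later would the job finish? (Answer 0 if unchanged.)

The binding path is Checkout→IntegTest→Publish→Smoke = 1+3+10+9 = 23; finish at 23 seconds.
Checkout lies on that path, so at 5 seconds the path becomes 27 seconds.
The critical path is still Checkout→IntegTest→Publish→Smoke; finish is now 27 seconds.
Change in finish: 27 − 23 = +4 seconds.

4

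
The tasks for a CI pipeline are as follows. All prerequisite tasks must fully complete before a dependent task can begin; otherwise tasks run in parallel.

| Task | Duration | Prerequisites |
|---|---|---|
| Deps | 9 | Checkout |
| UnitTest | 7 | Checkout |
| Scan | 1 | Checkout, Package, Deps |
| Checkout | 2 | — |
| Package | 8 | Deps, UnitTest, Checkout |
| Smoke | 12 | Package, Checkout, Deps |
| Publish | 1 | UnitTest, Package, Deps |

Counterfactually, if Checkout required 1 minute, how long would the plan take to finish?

30

Actual critical path: Checkout→Deps→Package→Smoke = 2+9+8+12 = 31 ⇒ 31 minutes.
Checkout is on the critical path; changing it to 1 makes that path 30 minutes.
No other chain overtakes it, so the finish is 30 minutes.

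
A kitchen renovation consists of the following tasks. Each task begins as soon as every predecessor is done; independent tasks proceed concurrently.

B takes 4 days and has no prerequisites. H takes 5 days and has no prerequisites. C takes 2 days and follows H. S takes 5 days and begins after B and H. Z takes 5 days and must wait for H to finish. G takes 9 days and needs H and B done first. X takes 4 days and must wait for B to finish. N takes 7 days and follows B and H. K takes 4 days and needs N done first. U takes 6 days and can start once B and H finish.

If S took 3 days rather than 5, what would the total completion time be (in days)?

16

The binding path is H→N→K = 5+7+4 = 16; finish at 16 days.
S has 6 days of float (longest path through it is 10).
No other chain overtakes it, so the finish is 16 days.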